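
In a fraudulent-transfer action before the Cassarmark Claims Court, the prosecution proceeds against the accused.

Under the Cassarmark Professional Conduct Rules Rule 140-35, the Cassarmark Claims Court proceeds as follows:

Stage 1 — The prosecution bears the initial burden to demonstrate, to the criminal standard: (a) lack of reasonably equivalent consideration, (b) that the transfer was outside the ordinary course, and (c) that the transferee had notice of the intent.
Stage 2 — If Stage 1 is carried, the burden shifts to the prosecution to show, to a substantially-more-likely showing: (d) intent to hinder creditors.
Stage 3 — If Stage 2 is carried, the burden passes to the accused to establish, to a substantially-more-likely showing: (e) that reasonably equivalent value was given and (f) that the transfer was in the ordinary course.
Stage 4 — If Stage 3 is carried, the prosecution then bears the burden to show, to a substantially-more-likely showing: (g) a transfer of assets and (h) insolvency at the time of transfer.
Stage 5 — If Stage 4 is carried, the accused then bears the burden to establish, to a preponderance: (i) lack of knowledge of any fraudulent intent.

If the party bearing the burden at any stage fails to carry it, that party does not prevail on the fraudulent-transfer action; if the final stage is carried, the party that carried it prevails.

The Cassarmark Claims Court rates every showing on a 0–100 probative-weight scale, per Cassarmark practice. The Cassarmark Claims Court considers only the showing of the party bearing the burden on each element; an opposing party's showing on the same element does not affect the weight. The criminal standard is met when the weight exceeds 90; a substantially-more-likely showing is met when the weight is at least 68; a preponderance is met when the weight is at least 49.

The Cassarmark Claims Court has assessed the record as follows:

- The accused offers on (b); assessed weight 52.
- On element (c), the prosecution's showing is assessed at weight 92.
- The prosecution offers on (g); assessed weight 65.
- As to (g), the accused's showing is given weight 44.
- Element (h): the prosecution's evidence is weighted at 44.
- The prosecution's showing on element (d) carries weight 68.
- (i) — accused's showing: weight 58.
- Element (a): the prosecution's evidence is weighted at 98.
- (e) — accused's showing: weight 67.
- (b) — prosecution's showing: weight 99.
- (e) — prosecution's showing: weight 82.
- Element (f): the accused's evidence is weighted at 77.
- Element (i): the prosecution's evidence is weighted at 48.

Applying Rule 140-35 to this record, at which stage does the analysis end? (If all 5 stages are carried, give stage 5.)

stage 3

Stage 1 — burden on prosecution; standard: the criminal standard (weight exceeds 90).
    (a): 98 > 90 [met]
    (b): 99 (accused's 52 disregarded) > 90 [met]
    (c): 92 > 90 [met]
  All elements met. The prosecution retains the burden for Stage 2.
Stage 2 — burden on prosecution; standard: a substantially-more-likely showing (weight is at least 68).
    (d): 68 ≥ 68 [met]
  Stage 2 carried; the burden shifts to the accused.
Stage 3 — burden on accused; standard: a substantially-more-likely showing (weight is at least 68).
    (e): 67 (prosecution's 82 disregarded) < 68 [not met]
    (f): 77 ≥ 68 [met]
  The accused does not carry Stage 3.
The analysis ends at Stage 3; the prosecution prevails.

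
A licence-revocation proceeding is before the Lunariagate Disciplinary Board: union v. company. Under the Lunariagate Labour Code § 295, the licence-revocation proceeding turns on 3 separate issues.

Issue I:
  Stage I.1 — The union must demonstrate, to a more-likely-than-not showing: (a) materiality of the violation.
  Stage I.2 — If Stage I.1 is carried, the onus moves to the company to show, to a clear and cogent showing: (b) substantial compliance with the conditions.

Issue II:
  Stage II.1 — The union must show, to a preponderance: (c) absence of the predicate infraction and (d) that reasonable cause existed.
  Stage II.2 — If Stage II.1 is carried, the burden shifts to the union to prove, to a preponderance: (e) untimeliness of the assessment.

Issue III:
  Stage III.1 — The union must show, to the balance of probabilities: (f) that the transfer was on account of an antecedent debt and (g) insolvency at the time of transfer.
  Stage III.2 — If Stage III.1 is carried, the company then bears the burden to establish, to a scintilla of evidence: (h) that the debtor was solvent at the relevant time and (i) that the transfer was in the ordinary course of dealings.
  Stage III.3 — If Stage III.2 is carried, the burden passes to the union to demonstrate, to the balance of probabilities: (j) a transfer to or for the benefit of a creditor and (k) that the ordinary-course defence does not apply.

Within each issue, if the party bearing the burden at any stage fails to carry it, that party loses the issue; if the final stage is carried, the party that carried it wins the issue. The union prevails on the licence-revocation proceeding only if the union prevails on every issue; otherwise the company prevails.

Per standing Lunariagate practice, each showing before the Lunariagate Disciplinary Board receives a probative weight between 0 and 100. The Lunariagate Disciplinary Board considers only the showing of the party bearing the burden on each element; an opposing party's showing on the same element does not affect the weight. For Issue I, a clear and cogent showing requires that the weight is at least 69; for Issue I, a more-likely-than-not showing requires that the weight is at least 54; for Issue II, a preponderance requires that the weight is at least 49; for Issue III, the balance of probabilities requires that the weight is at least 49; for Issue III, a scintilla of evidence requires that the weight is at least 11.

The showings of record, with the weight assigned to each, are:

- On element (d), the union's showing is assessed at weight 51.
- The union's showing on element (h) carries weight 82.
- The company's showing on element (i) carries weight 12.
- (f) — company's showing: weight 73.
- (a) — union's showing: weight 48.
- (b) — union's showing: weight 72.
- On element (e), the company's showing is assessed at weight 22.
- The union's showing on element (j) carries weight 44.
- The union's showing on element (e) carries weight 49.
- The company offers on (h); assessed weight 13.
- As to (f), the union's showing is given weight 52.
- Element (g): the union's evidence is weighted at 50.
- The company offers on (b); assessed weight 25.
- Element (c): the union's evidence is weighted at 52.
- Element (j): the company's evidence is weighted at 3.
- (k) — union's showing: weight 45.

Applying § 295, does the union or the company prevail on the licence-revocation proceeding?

— Issue I —
Stage I.1 (union, a more-likely-than-not showing, weight is at least 54): (a) 48 < 54 — fails.
  Stage I.1 not carried; the union fails its burden.
The company prevails on this issue.
— Issue II —
Stage II.1 (union, a preponderance, weight is at least 49): (c) 52 ≥ 49 — meets; (d) 51 ≥ 49 — meets.
  Stage II.1 is satisfied; the union continues to bear the burden.
Stage II.2 (union, a preponderance, weight is at least 49): (e) 49 (company's 22 disregarded) ≥ 49 — meets.
  All elements met at the final stage.
Every stage carried; the union prevails on this issue.
— Issue III —
Stage III.1 (union, the balance of probabilities, weight is at least 49): (f) 52 (company's 73 disregarded) ≥ 49 — meets; (g) 50 ≥ 49 — meets.
  The union carries Stage III.1; the company now bears the burden.
Stage III.2 (company, a scintilla of evidence, weight is at least 11): (h) 13 (union's 82 disregarded) ≥ 11 — meets; (i) 12 ≥ 11 — meets.
  The company carries Stage III.2; the union now bears the burden.
Stage III.3 (union, the balance of probabilities, weight is at least 49): (j) 44 (company's 3 disregarded) < 49 — fails; (k) 45 < 49 — fails.
  Stage III.3 not carried; the union fails its burden.
So the company prevails on this issue.
Per-issue: Issue I → company; Issue II → union; Issue III → company. The union must prevail on every issue; overall, the company prevails.

company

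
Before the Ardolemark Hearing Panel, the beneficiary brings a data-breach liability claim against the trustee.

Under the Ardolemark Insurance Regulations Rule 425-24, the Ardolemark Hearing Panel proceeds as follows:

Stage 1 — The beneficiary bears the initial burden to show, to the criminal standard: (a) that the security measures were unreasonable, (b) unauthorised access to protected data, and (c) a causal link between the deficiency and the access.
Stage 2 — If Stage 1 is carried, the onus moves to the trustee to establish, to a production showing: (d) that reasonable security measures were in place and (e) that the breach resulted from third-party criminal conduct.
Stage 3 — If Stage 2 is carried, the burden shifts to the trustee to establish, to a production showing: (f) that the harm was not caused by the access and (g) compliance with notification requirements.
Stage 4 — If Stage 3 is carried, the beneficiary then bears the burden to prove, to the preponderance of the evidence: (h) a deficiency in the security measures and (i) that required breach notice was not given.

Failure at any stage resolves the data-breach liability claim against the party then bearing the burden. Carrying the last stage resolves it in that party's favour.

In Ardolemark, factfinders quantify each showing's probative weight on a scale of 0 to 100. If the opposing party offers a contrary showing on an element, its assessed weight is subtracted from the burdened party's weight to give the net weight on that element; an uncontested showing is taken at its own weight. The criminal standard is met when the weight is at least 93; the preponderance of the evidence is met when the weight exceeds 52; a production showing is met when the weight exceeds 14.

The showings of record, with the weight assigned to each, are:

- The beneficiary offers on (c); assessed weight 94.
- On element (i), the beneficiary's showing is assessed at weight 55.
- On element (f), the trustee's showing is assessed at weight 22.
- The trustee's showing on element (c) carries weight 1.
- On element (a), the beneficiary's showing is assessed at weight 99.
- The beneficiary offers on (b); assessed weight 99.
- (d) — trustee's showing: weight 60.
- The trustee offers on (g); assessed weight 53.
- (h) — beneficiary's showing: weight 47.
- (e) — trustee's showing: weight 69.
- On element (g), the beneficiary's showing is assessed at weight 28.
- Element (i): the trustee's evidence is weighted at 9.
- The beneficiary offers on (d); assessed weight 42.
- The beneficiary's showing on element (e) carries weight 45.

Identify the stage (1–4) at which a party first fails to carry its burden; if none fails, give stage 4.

Stage 1 (beneficiary, the criminal standard, weight is at least 93): (a) 99 ≥ 93 — meets; (b) 99 ≥ 93 — meets; (c) net 94−1=93 ≥ 93 — meets.
  Stage 1 is satisfied; the onus moves to the trustee.
Stage 2 (trustee, a production showing, weight exceeds 14): (d) net 60−42=18 > 14 — meets; (e) net 69−45=24 > 14 — meets.
  All elements met. The trustee retains the burden for Stage 3.
Stage 3 (trustee, a production showing, weight exceeds 14): (f) 22 > 14 — meets; (g) net 53−28=25 > 14 — meets.
  Stage 3 carried; the burden shifts to the beneficiary.
Stage 4 (beneficiary, the preponderance of the evidence, weight exceeds 52): (h) 47 ≤ 52 — fails; (i) net 55−9=46 ≤ 52 — fails.
  The beneficiary does not carry Stage 4.
The trustee prevails.

stage 4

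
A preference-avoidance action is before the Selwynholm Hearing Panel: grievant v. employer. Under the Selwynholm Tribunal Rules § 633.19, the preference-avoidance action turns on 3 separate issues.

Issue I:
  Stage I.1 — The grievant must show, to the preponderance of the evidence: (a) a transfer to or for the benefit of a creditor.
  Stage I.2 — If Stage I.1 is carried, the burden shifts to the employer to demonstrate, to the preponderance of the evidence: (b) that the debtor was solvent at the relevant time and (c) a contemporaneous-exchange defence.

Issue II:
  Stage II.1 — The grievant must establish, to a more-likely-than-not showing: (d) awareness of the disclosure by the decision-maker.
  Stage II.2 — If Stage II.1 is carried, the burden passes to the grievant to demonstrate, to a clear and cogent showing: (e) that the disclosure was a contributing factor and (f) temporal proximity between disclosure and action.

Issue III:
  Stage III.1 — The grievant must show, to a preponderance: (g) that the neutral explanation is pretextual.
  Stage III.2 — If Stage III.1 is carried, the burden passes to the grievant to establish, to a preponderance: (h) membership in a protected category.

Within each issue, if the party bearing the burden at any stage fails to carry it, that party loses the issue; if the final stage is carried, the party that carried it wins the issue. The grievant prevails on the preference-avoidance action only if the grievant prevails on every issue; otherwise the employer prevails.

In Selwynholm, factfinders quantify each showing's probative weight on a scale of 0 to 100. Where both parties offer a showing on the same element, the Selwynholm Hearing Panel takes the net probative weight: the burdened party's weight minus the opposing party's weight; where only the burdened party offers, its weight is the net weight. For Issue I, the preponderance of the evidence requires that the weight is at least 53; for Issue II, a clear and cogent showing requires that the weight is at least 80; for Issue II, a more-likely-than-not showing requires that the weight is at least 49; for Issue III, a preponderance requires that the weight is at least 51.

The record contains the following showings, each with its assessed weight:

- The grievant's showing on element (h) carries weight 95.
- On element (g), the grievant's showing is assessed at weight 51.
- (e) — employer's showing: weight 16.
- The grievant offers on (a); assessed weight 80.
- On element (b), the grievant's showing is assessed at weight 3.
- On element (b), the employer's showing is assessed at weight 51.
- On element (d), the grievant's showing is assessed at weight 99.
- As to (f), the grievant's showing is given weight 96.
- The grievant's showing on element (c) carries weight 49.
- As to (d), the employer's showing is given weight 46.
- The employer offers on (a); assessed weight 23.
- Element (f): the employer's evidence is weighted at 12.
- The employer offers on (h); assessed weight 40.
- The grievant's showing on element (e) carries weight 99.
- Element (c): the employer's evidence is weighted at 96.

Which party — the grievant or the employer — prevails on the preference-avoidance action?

— Issue I —
At Stage I.1 the grievant must meet the preponderance of the evidence (weight is at least 53): on (a) the weight is 80 less the opposing 23 gives net 57, which does reach 53, so (a) meets the standard.
  Stage I.1 is satisfied; the onus moves to the employer.
At Stage I.2 the employer must meet the preponderance of the evidence (weight is at least 53): on (b) the weight is 51 less the opposing 3 gives net 48, which does not reach 53, so (b) does not meet the standard; on (c) the weight is 96 less the opposing 49 gives net 47, < 53, so (c) does not meet the standard.
  Not every element is met, so the employer fails to carry Stage I.2.
The analysis ends at Stage I.2; the grievant prevails on this issue.
— Issue II —
Stage II.1 (grievant, a more-likely-than-not showing, weight is at least 49): (d) net 99−46=53 ≥ 49 — meets.
  Stage II.1 carried; the burden remains with the grievant.
Stage II.2 (grievant, a clear and cogent showing, weight is at least 80): (e) net 99−16=83 ≥ 80 — meets; (f) net 96−12=84 ≥ 80 — meets.
  The grievant carries the last stage.
All stages carried — the grievant prevails on this issue.
— Issue III —
At Stage III.1 the grievant must meet a preponderance (weight is at least 51): on (g) the weight is 51, which does reach 51, so (g) meets the standard.
  Stage III.1 is satisfied; the grievant continues to bear the burden.
At Stage III.2 the grievant must meet a preponderance (weight is at least 51): on (h) the weight is 95 less the opposing 40 gives net 55, ≥ 51, so (h) meets the standard.
  The grievant carries the last stage.
Every stage carried; the grievant prevails on this issue.
Per-issue: Issue I → grievant; Issue II → grievant; Issue III → grievant. The grievant must prevail on every issue; overall, the grievant prevails.

grievant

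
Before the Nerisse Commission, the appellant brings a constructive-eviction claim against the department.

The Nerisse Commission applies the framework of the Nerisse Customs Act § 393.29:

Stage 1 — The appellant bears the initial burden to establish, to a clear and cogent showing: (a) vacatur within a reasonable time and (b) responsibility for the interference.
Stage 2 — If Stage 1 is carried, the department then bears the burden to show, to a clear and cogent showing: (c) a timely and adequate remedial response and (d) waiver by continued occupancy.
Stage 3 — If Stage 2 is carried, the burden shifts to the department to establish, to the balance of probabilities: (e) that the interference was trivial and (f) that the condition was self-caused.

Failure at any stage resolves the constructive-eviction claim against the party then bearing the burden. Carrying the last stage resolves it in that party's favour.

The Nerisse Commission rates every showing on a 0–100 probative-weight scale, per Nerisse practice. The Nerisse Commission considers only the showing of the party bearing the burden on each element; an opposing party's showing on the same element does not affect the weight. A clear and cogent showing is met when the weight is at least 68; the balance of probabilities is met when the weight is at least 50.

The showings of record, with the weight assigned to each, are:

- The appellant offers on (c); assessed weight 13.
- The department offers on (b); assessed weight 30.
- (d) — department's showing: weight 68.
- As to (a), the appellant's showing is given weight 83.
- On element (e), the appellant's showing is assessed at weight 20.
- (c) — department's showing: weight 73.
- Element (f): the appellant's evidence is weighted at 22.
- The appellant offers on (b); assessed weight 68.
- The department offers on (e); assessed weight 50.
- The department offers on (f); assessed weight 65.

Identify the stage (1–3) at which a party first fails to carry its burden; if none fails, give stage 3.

stage 3

Stage 1 — burden on appellant; standard: a clear and cogent showing (weight is at least 68).
    (a): 83 ≥ 68 [met]
    (b): 68 (department's 30 disregarded) ≥ 68 [met]
  Stage 1 carried; the burden shifts to the department.
Stage 2 — burden on department; standard: a clear and cogent showing (weight is at least 68).
    (c): 73 (appellant's 13 disregarded) ≥ 68 [met]
    (d): 68 ≥ 68 [met]
  Stage 2 is satisfied; the department continues to bear the burden.
Stage 3 — burden on department; standard: the balance of probabilities (weight is at least 50).
    (e): 50 (appellant's 20 disregarded) ≥ 50 [met]
    (f): 65 (appellant's 22 disregarded) ≥ 50 [met]
  All elements met at the final stage.
All stages carried — the department prevails.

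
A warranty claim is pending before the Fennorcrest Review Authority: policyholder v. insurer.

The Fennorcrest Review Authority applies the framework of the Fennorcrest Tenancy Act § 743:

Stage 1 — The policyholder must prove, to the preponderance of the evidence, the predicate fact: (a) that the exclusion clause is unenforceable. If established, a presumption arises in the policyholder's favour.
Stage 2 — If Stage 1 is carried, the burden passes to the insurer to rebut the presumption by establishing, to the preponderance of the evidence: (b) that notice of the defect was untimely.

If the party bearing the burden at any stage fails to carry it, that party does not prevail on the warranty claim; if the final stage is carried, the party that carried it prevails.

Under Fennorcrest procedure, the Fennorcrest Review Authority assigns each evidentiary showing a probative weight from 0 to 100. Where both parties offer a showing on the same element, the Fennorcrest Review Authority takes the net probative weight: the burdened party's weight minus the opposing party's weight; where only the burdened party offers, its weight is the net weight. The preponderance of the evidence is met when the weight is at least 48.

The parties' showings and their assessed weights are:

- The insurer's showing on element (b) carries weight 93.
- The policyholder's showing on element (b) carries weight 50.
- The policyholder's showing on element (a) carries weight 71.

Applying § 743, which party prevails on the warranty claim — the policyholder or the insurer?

At Stage 1 the policyholder must meet the preponderance of the evidence (weight is at least 48): on (a) the weight is 71, ≥ 48, so (a) meets the standard.
  Stage 1 is satisfied; the onus moves to the insurer.
At Stage 2 the insurer must meet the preponderance of the evidence (weight is at least 48): on (b) the weight is 93 less the opposing 50 gives net 43, which does not reach 48, so (b) does not meet the standard.
  Not every element is met, so the insurer fails to carry Stage 2.
The policyholder prevails.

policyholder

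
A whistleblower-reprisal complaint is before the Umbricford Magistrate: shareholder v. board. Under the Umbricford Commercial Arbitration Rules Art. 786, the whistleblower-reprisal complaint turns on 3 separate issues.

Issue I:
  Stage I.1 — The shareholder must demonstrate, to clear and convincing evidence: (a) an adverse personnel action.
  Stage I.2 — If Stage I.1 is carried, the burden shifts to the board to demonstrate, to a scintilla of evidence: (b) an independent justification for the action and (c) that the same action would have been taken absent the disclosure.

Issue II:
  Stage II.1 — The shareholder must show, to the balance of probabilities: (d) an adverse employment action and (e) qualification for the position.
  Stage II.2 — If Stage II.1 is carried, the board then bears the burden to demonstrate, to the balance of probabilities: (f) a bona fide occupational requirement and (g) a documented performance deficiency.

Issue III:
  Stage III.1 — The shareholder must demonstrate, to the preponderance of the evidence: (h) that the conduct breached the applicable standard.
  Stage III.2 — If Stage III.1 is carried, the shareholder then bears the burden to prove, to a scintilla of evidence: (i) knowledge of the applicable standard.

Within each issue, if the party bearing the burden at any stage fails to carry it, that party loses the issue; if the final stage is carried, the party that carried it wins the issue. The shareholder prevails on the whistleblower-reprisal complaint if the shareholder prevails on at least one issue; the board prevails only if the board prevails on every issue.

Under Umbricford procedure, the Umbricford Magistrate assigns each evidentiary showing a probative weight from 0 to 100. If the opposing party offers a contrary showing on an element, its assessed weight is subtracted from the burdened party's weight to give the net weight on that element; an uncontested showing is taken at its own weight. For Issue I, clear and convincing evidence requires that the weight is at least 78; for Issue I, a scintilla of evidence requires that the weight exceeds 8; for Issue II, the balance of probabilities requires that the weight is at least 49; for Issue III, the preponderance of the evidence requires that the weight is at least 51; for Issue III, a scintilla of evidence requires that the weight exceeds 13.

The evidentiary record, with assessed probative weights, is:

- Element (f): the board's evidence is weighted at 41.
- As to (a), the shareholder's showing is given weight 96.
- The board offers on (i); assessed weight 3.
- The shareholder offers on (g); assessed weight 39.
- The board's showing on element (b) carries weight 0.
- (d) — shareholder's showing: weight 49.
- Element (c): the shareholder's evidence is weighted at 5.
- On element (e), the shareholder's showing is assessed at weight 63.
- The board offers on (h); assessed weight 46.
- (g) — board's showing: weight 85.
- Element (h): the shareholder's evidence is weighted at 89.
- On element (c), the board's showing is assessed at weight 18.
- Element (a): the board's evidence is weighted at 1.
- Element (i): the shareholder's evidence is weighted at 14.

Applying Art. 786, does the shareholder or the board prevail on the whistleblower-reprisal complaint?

shareholder

— Issue I —
Stage I.1 (shareholder, clear and convincing evidence, weight is at least 78): (a) net 96−1=95 ≥ 78 — meets.
  Stage I.1 carried; the burden shifts to the board.
Stage I.2 (board, a scintilla of evidence, weight exceeds 8): (b) 0 ≤ 8 — fails; (c) net 18−5=13 > 8 — meets.
  The board does not carry Stage I.2.
The shareholder prevails on this issue.
— Issue II —
At Stage II.1 the shareholder must meet the balance of probabilities (weight is at least 49): on (d) the weight is 49, ≥ 49, so (d) meets the standard; on (e) the weight is 63, which does reach 49, so (e) meets the standard.
  Stage II.1 is satisfied; the onus moves to the board.
At Stage II.2 the board must meet the balance of probabilities (weight is at least 49): on (f) the weight is 41, < 49, so (f) does not meet the standard; on (g) the weight is 85 less the opposing 39 gives net 46, < 49, so (g) does not meet the standard.
  The board does not carry Stage II.2.
So the shareholder prevails on this issue.
— Issue III —
At Stage III.1 the shareholder must meet the preponderance of the evidence (weight is at least 51): on (h) the weight is 89 less the opposing 46 gives net 43, which does not reach 51, so (h) does not meet the standard.
  Not every element is met, so the shareholder fails to carry Stage III.1.
So the board prevails on this issue.
Per-issue: Issue I → shareholder; Issue II → shareholder; Issue III → board. The shareholder must prevail on at least one issue; overall, the shareholder prevails.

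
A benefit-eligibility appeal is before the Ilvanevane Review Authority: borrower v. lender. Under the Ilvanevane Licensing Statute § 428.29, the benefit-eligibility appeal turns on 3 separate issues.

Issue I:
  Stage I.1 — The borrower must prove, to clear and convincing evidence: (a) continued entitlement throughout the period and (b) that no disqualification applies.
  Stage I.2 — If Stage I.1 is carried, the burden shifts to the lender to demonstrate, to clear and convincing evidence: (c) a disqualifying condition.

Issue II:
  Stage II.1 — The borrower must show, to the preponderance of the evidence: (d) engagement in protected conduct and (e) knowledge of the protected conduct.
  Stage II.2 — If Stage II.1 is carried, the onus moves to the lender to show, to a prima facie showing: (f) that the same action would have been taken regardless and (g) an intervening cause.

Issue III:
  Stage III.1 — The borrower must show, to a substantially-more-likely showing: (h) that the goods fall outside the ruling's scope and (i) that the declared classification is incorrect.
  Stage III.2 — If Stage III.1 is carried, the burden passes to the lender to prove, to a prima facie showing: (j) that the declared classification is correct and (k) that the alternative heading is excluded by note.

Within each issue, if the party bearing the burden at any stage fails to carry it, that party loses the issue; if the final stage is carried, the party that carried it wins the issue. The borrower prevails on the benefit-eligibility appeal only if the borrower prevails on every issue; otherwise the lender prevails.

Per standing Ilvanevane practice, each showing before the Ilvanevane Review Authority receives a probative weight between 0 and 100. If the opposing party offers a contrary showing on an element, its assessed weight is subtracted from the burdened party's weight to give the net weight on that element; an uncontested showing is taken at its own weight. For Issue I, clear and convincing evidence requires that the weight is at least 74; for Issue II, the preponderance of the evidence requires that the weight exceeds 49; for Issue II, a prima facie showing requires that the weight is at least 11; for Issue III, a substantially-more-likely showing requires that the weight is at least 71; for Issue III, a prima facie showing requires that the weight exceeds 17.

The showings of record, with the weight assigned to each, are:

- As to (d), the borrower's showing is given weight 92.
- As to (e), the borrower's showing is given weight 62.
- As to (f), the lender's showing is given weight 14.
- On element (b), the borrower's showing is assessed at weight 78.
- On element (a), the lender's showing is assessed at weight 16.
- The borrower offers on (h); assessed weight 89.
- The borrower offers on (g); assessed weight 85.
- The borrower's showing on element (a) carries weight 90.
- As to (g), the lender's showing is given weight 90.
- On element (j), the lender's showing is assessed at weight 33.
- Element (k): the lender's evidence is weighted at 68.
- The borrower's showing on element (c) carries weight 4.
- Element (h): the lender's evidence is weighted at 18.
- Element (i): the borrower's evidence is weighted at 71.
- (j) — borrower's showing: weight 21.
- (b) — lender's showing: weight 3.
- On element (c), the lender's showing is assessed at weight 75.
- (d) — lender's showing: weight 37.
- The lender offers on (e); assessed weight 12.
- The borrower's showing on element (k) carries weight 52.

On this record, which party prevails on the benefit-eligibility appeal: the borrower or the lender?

— Issue I —
At Stage I.1 the borrower must meet clear and convincing evidence (weight is at least 74): on (a) the weight is 90 less the opposing 16 gives net 74, which does reach 74, so (a) meets the standard; on (b) the weight is 78 less the opposing 3 gives net 75, ≥ 74, so (b) meets the standard.
  Stage I.1 is satisfied; the onus moves to the lender.
At Stage I.2 the lender must meet clear and convincing evidence (weight is at least 74): on (c) the weight is 75 less the opposing 4 gives net 71, which does not reach 74, so (c) does not meet the standard.
  Stage I.2 not carried; the lender fails its burden.
The analysis ends at Stage I.2; the borrower prevails on this issue.
— Issue II —
Stage II.1 (borrower, the preponderance of the evidence, weight exceeds 49): (d) net 92−37=55 > 49 — meets; (e) net 62−12=50 > 49 — meets.
  All elements met. The burden passes to the lender.
Stage II.2 (lender, a prima facie showing, weight is at least 11): (f) 14 ≥ 11 — meets; (g) net 90−85=5 < 11 — fails.
  The lender does not carry Stage II.2.
The analysis ends at Stage II.2; the borrower prevails on this issue.
— Issue III —
At Stage III.1 the borrower must meet a substantially-more-likely showing (weight is at least 71): on (h) the weight is 89 less the opposing 18 gives net 71, ≥ 71, so (h) meets the standard; on (i) the weight is 71, ≥ 71, so (i) meets the standard.
  The borrower carries Stage III.1; the lender now bears the burden.
At Stage III.2 the lender must meet a prima facie showing (weight exceeds 17): on (j) the weight is 33 less the opposing 21 gives net 12, which does not exceed 17, so (j) does not meet the standard; on (k) the weight is 68 less the opposing 52 gives net 16, ≤ 17, so (k) does not meet the standard.
  The lender does not carry Stage III.2.
The analysis ends at Stage III.2; the borrower prevails on this issue.
Per-issue: Issue I → borrower; Issue II → borrower; Issue III → borrower. The borrower must prevail on every issue; overall, the borrower prevails.

borrower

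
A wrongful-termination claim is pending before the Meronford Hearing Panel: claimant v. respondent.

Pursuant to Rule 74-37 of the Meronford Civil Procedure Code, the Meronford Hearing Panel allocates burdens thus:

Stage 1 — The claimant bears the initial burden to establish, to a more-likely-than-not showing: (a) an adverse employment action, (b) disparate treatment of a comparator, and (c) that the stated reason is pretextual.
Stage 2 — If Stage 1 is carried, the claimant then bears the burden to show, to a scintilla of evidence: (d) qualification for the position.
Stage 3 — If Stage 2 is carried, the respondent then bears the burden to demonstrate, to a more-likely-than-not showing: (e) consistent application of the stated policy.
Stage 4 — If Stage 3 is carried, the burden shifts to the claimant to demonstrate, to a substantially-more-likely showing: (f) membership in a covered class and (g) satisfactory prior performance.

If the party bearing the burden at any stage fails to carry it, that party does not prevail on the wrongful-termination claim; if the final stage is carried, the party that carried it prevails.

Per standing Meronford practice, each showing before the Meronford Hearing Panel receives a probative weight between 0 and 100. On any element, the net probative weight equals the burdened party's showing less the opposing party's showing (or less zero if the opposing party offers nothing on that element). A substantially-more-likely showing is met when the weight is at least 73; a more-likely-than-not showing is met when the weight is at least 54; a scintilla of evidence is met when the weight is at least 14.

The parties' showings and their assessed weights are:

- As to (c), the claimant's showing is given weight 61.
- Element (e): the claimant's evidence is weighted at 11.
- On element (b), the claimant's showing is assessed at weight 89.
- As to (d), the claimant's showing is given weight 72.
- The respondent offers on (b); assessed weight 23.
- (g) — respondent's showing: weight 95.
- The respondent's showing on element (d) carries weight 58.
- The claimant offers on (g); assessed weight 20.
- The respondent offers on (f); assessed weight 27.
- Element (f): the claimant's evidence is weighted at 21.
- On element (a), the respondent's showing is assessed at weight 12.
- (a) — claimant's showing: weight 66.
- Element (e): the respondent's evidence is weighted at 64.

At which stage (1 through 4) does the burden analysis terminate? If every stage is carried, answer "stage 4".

stage 3

At Stage 1 the claimant must meet a more-likely-than-not showing (weight is at least 54): on (a) the weight is 66 less the opposing 12 gives net 54, which does reach 54, so (a) meets the standard; on (b) the weight is 89 less the opposing 23 gives net 66, which does reach 54, so (b) meets the standard; on (c) the weight is 61, which does reach 54, so (c) meets the standard.
  Stage 1 is satisfied; the claimant continues to bear the burden.
At Stage 2 the claimant must meet a scintilla of evidence (weight is at least 14): on (d) the weight is 72 less the opposing 58 gives net 14, ≥ 14, so (d) meets the standard.
  Stage 2 carried; the burden shifts to the respondent.
At Stage 3 the respondent must meet a more-likely-than-not showing (weight is at least 54): on (e) the weight is 64 less the opposing 11 gives net 53, < 54, so (e) does not meet the standard.
  The respondent does not carry Stage 3.
The claimant prevails.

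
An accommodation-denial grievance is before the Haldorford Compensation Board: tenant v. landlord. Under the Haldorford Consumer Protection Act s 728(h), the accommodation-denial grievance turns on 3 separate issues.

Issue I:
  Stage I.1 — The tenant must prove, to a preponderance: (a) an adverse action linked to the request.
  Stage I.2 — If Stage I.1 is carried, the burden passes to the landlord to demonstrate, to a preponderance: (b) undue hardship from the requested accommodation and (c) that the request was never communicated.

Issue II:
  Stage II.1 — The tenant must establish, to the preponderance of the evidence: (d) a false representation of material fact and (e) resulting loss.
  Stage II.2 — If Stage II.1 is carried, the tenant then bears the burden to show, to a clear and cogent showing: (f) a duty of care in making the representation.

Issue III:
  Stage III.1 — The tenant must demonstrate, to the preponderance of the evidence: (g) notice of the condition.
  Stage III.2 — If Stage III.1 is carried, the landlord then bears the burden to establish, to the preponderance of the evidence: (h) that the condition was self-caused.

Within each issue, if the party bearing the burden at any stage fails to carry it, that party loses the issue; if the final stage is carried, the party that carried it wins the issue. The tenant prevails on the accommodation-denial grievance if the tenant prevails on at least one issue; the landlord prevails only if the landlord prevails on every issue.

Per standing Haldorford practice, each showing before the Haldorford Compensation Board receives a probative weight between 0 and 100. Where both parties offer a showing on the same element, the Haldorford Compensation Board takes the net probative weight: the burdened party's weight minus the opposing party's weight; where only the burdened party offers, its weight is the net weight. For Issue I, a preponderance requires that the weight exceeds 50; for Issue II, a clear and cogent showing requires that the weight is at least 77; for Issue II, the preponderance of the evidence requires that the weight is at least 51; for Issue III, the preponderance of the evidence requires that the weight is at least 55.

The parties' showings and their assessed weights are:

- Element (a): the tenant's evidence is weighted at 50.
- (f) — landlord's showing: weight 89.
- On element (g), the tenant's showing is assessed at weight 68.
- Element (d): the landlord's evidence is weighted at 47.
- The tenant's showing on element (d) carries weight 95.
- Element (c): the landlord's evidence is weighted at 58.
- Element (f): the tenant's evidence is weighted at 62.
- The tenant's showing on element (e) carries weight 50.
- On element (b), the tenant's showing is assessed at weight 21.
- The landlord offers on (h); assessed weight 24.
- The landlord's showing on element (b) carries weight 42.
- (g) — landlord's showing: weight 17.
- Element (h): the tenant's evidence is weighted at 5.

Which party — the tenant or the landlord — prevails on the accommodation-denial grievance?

— Issue I —
At Stage I.1 the tenant must meet a preponderance (weight exceeds 50): on (a) the weight is 50, which does not exceed 50, so (a) does not meet the standard.
  Stage I.1 not carried; the tenant fails its burden.
So the landlord prevails on this issue.
— Issue II —
Stage II.1 — burden on tenant; standard: the preponderance of the evidence (weight is at least 51).
    (d): 95 − 47 = 48 < 51 [not met]
    (e): 50 < 51 [not met]
  Not every element is met, so the tenant fails to carry Stage II.1.
So the landlord prevails on this issue.
— Issue III —
Stage III.1 (tenant, the preponderance of the evidence, weight is at least 55): (g) net 68−17=51 < 55 — fails.
  Not every element is met, so the tenant fails to carry Stage III.1.
The landlord prevails on this issue.
Per-issue: Issue I → landlord; Issue II → landlord; Issue III → landlord. The tenant must prevail on at least one issue; overall, the landlord prevails.

landlord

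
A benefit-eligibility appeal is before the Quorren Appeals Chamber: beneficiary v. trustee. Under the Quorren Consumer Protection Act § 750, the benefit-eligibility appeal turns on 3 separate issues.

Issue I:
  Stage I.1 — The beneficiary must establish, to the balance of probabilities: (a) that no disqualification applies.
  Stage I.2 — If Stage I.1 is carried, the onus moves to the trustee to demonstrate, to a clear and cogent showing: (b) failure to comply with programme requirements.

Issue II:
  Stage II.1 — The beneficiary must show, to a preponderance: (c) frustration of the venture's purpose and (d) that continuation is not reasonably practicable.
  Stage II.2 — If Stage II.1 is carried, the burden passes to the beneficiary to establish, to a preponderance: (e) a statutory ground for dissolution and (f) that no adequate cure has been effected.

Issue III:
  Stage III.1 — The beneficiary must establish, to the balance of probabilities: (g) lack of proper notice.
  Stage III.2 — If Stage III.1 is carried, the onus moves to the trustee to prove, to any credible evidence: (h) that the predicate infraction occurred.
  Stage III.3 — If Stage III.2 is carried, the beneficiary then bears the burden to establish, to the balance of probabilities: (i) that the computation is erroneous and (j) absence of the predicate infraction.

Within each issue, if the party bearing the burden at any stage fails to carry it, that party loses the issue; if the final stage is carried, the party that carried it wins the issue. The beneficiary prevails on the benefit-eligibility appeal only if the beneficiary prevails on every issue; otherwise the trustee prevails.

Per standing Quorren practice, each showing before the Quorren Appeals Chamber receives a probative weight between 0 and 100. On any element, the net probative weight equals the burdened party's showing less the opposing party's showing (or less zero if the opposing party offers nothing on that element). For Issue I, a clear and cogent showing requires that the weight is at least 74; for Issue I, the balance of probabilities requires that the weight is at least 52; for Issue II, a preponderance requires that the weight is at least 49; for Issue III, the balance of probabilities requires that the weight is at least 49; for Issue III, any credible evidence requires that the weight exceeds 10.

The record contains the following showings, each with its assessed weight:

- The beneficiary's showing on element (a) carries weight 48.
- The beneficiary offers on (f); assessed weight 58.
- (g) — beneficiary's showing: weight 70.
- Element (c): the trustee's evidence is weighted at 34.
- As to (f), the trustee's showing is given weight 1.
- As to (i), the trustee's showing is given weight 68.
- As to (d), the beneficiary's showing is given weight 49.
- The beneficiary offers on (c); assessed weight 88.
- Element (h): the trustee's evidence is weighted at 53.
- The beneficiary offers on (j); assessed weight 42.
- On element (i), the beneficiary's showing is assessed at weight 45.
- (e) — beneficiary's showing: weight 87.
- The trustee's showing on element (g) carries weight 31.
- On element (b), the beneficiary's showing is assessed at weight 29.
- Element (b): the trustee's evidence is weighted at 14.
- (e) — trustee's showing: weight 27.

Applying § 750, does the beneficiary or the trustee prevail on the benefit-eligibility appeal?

trustee

— Issue I —
Stage I.1 — burden on beneficiary; standard: the balance of probabilities (weight is at least 52).
    (a): 48 < 52 [not met]
  The beneficiary does not carry Stage I.1.
The analysis ends at Stage I.1; the trustee prevails on this issue.
— Issue II —
Stage II.1 — burden on beneficiary; standard: a preponderance (weight is at least 49).
    (c): 88 − 34 = 54 ≥ 49 [met]
    (d): 49 ≥ 49 [met]
  All elements met. The beneficiary retains the burden for Stage II.2.
Stage II.2 — burden on beneficiary; standard: a preponderance (weight is at least 49).
    (e): 87 − 27 = 60 ≥ 49 [met]
    (f): 58 − 1 = 57 ≥ 49 [met]
  Stage II.2 carried; the final stage is satisfied.
All stages carried — the beneficiary prevails on this issue.
— Issue III —
At Stage III.1 the beneficiary must meet the balance of probabilities (weight is at least 49): on (g) the weight is 70 less the opposing 31 gives net 39, < 49, so (g) does not meet the standard.
  The beneficiary does not carry Stage III.1.
The trustee prevails on this issue.
Per-issue: Issue I → trustee; Issue II → beneficiary; Issue III → trustee. The beneficiary must prevail on every issue; overall, the trustee prevails.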